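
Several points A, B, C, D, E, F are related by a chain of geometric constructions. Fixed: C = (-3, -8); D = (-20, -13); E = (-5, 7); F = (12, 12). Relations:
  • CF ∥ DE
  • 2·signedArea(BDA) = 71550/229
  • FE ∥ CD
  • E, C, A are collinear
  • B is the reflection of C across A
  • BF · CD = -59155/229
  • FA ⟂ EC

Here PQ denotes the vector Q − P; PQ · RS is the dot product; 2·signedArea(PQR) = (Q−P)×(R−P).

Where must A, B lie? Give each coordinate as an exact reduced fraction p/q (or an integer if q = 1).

A = (-1227/229, 2218/229)
B = (-1767/229, 6268/229)

1. A_x = -1227/229  [E, C, A are collinear ∩ FA ⟂ EC]
2. A_y = 2218/229  [E, C, A are collinear ∩ FA ⟂ EC]
   → A = (-1227/229, 2218/229)
3. B_x = -1767/229  [B is the reflection of C across A]
4. B_y = 6268/229  [B is the reflection of C across A]
   → B = (-1767/229, 6268/229)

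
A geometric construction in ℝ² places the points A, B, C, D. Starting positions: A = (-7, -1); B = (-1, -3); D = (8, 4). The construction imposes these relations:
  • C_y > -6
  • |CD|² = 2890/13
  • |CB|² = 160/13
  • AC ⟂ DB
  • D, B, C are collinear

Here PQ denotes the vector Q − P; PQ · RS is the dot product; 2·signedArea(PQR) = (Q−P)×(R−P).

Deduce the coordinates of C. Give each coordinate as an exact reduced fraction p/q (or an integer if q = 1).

C = (-49/13, -67/13)

1. C_x = -49/13  [D, B, C are collinear ∩ AC ⟂ DB]
2. C_y = -67/13  [D, B, C are collinear ∩ AC ⟂ DB]
   → C = (-49/13, -67/13)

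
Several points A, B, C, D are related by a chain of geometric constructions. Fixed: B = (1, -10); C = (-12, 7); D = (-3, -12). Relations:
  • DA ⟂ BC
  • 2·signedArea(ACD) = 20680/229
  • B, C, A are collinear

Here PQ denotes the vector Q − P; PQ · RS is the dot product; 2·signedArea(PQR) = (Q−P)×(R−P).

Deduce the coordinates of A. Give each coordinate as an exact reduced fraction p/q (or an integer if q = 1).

A = (112/229, -2137/229)

1. A_x = 112/229  [B, C, A are collinear ∩ DA ⟂ BC]
2. A_y = -2137/229  [B, C, A are collinear ∩ DA ⟂ BC]
   → A = (112/229, -2137/229)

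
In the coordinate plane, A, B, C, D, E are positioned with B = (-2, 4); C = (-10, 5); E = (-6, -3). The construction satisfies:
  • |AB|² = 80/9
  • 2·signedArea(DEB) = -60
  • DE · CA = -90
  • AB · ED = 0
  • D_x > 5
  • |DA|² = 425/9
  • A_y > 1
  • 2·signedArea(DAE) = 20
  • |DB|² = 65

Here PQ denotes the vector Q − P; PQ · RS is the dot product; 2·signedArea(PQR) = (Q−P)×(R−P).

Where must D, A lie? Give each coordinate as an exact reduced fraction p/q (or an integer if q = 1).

A = (-2/3, 4/3)
D = (6, 3)

1. D_x = 6  [line -7·x + 4·y + 30 = 0 ∩ |DB|² = 65]
2. D_y = 3  [line -7·x + 4·y + 30 = 0 ∩ |DB|² = 65]
   → D = (6, 3)
3. A_x = -2/3  [2·signedArea(DAE) = 20 ∩ AB · ED = 0]
4. A_y = 4/3  [2·signedArea(DAE) = 20 ∩ AB · ED = 0]
   → A = (-2/3, 4/3)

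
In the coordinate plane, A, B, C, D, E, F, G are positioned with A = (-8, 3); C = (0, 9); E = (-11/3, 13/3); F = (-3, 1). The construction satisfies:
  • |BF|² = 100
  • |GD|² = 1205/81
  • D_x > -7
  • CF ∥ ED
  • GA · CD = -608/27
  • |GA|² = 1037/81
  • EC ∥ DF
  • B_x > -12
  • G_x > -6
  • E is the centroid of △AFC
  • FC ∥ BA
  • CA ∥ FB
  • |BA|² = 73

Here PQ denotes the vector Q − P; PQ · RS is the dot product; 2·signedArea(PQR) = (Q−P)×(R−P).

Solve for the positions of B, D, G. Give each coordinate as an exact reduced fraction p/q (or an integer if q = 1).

1. B_x = -11  [FC ∥ BA ∩ CA ∥ FB]
2. B_y = -5  [FC ∥ BA ∩ CA ∥ FB]
   → B = (-11, -5)
3. D_x = -20/3  [EC ∥ DF ∩ CF ∥ ED]
4. D_y = -11/3  [EC ∥ DF ∩ CF ∥ ED]
   → D = (-20/3, -11/3)
5. G_x = -53/9  [line 20/3·x + 38/3·y + 1022/27 = 0 ∩ |GA|² = 1037/81]
6. G_y = 1/9  [line 20/3·x + 38/3·y + 1022/27 = 0 ∩ |GA|² = 1037/81]
   → G = (-53/9, 1/9)

B = (-11, -5)
D = (-20/3, -11/3)
G = (-53/9, 1/9)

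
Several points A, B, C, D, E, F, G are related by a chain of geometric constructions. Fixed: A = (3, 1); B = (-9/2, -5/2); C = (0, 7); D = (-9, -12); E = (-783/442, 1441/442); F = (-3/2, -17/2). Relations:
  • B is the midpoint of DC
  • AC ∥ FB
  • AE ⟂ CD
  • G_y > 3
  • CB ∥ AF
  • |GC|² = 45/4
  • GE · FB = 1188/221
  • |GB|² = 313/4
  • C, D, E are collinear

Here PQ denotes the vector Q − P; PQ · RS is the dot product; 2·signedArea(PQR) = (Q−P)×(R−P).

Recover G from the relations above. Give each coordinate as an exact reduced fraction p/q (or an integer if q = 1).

1. G_x = 3/2  [line 3·x + -6·y + 39/2 = 0 ∩ |GB|² = 313/4]
2. G_y = 4  [line 3·x + -6·y + 39/2 = 0 ∩ |GB|² = 313/4]
   → G = (3/2, 4)

G = (3/2, 4)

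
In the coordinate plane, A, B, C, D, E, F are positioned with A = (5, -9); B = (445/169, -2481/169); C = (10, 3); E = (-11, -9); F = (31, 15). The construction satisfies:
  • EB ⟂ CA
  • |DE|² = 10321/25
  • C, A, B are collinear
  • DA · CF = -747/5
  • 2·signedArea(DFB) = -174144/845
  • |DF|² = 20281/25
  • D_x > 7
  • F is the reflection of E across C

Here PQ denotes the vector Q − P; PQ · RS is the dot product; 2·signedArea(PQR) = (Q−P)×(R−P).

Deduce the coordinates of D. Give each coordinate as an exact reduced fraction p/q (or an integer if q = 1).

D = (8, -9/5)

1. D_x = 8  [2·signedArea(DFB) = -174144/845 ∩ DA · CF = -747/5]
2. D_y = -9/5  [2·signedArea(DFB) = -174144/845 ∩ DA · CF = -747/5]
   → D = (8, -9/5)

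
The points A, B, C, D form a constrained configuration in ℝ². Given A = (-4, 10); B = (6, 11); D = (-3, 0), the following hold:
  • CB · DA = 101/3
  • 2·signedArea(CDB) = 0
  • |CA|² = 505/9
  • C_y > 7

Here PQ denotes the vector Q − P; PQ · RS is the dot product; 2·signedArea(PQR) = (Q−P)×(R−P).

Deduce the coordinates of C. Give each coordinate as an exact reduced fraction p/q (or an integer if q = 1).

1. C_x = 3  [2·signedArea(CDB) = 0 ∩ CB · DA = 101/3]
2. C_y = 22/3  [2·signedArea(CDB) = 0 ∩ CB · DA = 101/3]
   → C = (3, 22/3)

C = (3, 22/3)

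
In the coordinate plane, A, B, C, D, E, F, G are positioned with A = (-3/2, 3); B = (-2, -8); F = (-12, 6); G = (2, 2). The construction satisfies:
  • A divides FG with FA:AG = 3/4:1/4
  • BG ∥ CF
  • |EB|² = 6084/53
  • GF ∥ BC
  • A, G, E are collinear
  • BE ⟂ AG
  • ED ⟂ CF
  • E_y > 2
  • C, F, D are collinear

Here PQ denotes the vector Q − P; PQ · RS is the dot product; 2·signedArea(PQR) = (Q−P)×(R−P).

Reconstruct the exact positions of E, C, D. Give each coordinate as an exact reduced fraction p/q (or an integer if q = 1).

1. E_x = 50/53  [A, G, E are collinear ∩ BE ⟂ AG]
2. E_y = 122/53  [A, G, E are collinear ∩ BE ⟂ AG]
   → E = (50/53, 122/53)
3. C_x = -16  [BG ∥ CF ∩ GF ∥ BC]
4. C_y = -4  [BG ∥ CF ∩ GF ∥ BC]
   → C = (-16, -4)
5. D_x = -17660/1537  [C, F, D are collinear ∩ ED ⟂ CF]
6. D_y = 11182/1537  [C, F, D are collinear ∩ ED ⟂ CF]
   → D = (-17660/1537, 11182/1537)

C = (-16, -4)
D = (-17660/1537, 11182/1537)
E = (50/53, 122/53)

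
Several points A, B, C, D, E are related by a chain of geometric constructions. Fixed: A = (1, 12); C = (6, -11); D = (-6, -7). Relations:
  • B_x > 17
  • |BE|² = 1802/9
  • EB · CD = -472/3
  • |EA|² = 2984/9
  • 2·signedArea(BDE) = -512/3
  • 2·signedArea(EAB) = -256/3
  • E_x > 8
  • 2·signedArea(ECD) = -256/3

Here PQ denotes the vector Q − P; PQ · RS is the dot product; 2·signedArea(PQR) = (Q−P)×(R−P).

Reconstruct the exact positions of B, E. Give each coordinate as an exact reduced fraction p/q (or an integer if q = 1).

1. E_x = 25/3  [line -4·x + -12·y + -68/3 = 0 ∩ |EA|² = 2984/9]
2. E_y = -14/3  [line -4·x + -12·y + -68/3 = 0 ∩ |EA|² = 2984/9]
   → E = (25/3, -14/3)
3. B_x = 18  [2·signedArea(BDE) = -512/3 ∩ 2·signedArea(EAB) = -256/3]
4. B_y = -15  [2·signedArea(BDE) = -512/3 ∩ 2·signedArea(EAB) = -256/3]
   → B = (18, -15)

B = (18, -15)
E = (25/3, -14/3)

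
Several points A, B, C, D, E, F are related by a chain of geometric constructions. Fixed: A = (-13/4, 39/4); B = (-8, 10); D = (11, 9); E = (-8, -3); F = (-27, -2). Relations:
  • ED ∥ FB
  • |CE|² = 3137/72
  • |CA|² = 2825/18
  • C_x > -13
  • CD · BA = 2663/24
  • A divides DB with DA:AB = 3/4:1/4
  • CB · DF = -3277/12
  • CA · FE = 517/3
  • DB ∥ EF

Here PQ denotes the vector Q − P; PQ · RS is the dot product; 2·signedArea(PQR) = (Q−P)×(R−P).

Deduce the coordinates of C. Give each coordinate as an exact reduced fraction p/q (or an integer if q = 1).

1. C_x = -51/4  [CB · DF = -3277/12 ∩ CA · FE = 517/3]
2. C_y = 19/12  [CB · DF = -3277/12 ∩ CA · FE = 517/3]
   → C = (-51/4, 19/12)

C = (-51/4, 19/12)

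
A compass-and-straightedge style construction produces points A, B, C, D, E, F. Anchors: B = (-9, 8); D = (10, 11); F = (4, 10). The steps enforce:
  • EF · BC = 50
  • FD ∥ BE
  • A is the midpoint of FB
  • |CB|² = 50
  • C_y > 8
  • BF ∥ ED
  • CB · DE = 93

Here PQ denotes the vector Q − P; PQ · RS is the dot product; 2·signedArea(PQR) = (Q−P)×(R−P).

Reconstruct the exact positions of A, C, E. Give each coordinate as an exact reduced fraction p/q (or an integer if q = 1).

A = (-5/2, 9)
C = (-2, 9)
E = (-3, 9)

1. A_x = -5/2  [A is the midpoint of FB]
2. A_y = 9  [A is the midpoint of FB]
   → A = (-5/2, 9)
3. E_x = -3  [BF ∥ ED ∩ FD ∥ BE]
4. E_y = 9  [BF ∥ ED ∩ FD ∥ BE]
   → E = (-3, 9)
5. C_x = -2  [CB · DE = 93 ∩ EF · BC = 50]
6. C_y = 9  [CB · DE = 93 ∩ EF · BC = 50]
   → C = (-2, 9)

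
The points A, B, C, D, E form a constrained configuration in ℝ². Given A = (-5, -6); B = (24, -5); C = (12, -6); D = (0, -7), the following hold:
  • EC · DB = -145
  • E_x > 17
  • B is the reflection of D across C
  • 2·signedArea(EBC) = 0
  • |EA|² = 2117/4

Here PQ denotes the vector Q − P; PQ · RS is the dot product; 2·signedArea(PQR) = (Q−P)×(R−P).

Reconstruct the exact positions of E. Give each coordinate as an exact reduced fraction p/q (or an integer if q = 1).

E = (18, -11/2)

1. E_x = 18  [2·signedArea(EBC) = 0 ∩ EC · DB = -145]
2. E_y = -11/2  [2·signedArea(EBC) = 0 ∩ EC · DB = -145]
   → E = (18, -11/2)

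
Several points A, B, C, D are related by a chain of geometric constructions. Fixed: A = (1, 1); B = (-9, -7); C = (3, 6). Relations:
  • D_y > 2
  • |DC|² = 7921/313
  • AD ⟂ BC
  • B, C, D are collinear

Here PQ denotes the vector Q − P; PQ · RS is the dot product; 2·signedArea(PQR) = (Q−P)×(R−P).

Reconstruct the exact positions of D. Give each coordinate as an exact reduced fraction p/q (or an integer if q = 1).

1. D_x = -129/313  [B, C, D are collinear ∩ AD ⟂ BC]
2. D_y = 721/313  [B, C, D are collinear ∩ AD ⟂ BC]
   → D = (-129/313, 721/313)

D = (-129/313, 721/313)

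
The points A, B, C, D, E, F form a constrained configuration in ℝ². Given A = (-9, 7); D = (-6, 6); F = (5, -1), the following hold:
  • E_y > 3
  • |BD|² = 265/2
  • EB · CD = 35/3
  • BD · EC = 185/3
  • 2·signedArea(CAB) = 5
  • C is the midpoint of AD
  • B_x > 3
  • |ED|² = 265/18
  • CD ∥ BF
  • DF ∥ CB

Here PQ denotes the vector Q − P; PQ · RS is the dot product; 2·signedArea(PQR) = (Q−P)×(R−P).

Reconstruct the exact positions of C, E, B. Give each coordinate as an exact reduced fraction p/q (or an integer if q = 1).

B = (7/2, -1/2)
C = (-15/2, 13/2)
E = (-17/6, 23/6)

1. C_x = -15/2  [C is the midpoint of AD]
2. C_y = 13/2  [C is the midpoint of AD]
   → C = (-15/2, 13/2)
3. B_x = 7/2  [CD ∥ BF ∩ DF ∥ CB]
4. B_y = -1/2  [CD ∥ BF ∩ DF ∥ CB]
   → B = (7/2, -1/2)
5. E_x = -17/6  [EB · CD = 35/3 ∩ BD · EC = 185/3]
6. E_y = 23/6  [EB · CD = 35/3 ∩ BD · EC = 185/3]
   → E = (-17/6, 23/6)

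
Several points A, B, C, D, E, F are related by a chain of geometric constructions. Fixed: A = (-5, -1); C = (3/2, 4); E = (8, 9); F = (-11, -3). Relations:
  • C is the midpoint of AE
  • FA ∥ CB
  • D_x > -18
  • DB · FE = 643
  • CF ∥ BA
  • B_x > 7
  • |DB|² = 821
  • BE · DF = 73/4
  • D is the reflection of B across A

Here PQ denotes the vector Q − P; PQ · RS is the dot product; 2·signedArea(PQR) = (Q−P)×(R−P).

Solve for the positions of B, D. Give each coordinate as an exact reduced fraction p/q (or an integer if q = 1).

1. B_x = 15/2  [CF ∥ BA ∩ FA ∥ CB]
2. B_y = 6  [CF ∥ BA ∩ FA ∥ CB]
   → B = (15/2, 6)
3. D_x = -35/2  [D is the reflection of B across A]
4. D_y = -8  [D is the reflection of B across A]
   → D = (-35/2, -8)

B = (15/2, 6)
D = (-35/2, -8)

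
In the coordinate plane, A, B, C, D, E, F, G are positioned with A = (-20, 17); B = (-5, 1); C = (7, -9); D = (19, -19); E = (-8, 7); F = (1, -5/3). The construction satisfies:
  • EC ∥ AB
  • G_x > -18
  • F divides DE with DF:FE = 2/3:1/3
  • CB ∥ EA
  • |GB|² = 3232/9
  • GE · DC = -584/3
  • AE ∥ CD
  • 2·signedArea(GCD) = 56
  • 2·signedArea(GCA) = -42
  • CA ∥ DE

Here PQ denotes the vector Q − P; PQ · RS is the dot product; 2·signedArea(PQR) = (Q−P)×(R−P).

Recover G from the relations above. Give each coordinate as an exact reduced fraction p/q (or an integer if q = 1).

1. G_x = -17  [2·signedArea(GCD) = 56 ∩ 2·signedArea(GCA) = -42]
2. G_y = 47/3  [2·signedArea(GCD) = 56 ∩ 2·signedArea(GCA) = -42]
   → G = (-17, 47/3)

G = (-17, 47/3)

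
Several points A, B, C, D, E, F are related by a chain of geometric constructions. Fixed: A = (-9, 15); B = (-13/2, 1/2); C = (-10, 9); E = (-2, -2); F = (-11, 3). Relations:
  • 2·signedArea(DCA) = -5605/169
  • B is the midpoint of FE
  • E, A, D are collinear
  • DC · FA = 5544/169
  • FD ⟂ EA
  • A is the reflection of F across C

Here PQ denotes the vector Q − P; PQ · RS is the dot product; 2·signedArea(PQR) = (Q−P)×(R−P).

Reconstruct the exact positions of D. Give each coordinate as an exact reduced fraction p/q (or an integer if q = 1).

D = (-856/169, 920/169)

1. D_x = -856/169  [E, A, D are collinear ∩ FD ⟂ EA]
2. D_y = 920/169  [E, A, D are collinear ∩ FD ⟂ EA]
   → D = (-856/169, 920/169)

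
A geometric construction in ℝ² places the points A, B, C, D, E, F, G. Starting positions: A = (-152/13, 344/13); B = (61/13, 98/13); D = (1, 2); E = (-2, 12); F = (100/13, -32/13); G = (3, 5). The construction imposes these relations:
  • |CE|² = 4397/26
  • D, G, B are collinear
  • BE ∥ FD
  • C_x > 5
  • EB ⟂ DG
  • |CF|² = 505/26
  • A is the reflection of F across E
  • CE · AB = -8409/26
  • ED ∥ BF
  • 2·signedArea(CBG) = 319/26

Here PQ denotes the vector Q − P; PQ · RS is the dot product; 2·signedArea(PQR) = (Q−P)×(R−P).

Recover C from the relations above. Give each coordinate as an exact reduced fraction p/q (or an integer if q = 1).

C = (139/26, 33/26)

1. C_x = 139/26  [2·signedArea(CBG) = 319/26 ∩ CE · AB = -8409/26]
2. C_y = 33/26  [2·signedArea(CBG) = 319/26 ∩ CE · AB = -8409/26]
   → C = (139/26, 33/26)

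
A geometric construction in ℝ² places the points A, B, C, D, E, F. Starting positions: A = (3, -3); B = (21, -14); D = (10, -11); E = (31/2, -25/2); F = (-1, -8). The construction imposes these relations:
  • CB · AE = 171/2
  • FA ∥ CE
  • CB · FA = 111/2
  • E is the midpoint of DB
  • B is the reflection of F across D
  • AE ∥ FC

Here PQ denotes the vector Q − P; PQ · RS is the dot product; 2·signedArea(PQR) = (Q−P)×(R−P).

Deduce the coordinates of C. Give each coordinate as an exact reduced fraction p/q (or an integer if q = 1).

C = (23/2, -35/2)

1. C_x = 23/2  [FA ∥ CE ∩ AE ∥ FC]
2. C_y = -35/2  [FA ∥ CE ∩ AE ∥ FC]
   → C = (23/2, -35/2)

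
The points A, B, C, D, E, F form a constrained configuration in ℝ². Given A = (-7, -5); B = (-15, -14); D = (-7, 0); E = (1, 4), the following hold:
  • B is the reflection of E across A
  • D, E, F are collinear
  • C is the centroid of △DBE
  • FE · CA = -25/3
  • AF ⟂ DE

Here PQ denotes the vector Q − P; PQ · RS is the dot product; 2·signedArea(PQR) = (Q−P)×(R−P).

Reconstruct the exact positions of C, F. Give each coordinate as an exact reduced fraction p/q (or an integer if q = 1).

C = (-7, -10/3)
F = (-9, -1)

1. C_x = -7  [C is the centroid of △DBE]
2. C_y = -10/3  [C is the centroid of △DBE]
   → C = (-7, -10/3)
3. F_x = -9  [D, E, F are collinear ∩ AF ⟂ DE]
4. F_y = -1  [D, E, F are collinear ∩ AF ⟂ DE]
   → F = (-9, -1)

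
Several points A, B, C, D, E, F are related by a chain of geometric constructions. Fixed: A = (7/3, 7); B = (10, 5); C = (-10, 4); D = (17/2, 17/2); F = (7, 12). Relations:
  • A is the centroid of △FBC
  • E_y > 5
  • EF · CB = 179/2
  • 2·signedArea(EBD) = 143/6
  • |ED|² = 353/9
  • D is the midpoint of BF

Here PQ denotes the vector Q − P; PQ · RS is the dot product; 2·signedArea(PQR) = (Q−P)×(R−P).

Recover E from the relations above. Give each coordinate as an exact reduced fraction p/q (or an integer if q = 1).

1. E_x = 17/6  [2·signedArea(EBD) = 143/6 ∩ EF · CB = 179/2]
2. E_y = 35/6  [2·signedArea(EBD) = 143/6 ∩ EF · CB = 179/2]
   → E = (17/6, 35/6)

E = (17/6, 35/6)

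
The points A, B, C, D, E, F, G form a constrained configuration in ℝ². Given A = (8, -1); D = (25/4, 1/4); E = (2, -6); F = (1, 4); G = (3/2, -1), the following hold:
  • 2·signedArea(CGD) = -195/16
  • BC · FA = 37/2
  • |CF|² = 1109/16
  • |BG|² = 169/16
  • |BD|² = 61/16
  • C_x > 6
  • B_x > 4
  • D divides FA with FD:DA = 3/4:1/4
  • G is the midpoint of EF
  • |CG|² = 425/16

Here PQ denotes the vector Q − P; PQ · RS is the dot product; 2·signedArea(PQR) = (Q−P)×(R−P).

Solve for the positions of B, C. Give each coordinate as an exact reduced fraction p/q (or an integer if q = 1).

1. C_x = 13/2  [line -5/4·x + 19/4·y + 301/16 = 0 ∩ |CF|² = 1109/16]
2. C_y = -9/4  [line -5/4·x + 19/4·y + 301/16 = 0 ∩ |CF|² = 1109/16]
   → C = (13/2, -9/4)
3. B_x = 19/4  [line -7·x + 5·y + 153/4 = 0 ∩ |BG|² = 169/16]
4. B_y = -1  [line -7·x + 5·y + 153/4 = 0 ∩ |BG|² = 169/16]
   → B = (19/4, -1)

B = (19/4, -1)
C = (13/2, -9/4)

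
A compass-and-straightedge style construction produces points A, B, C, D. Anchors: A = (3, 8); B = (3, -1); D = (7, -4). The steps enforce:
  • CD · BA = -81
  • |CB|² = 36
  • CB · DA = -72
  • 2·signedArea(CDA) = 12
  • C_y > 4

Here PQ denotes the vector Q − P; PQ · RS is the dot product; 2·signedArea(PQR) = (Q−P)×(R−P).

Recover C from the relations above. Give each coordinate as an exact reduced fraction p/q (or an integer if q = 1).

C = (3, 5)

1. C_x = 3  [CB · DA = -72 ∩ CD · BA = -81]
2. C_y = 5  [CB · DA = -72 ∩ CD · BA = -81]
   → C = (3, 5)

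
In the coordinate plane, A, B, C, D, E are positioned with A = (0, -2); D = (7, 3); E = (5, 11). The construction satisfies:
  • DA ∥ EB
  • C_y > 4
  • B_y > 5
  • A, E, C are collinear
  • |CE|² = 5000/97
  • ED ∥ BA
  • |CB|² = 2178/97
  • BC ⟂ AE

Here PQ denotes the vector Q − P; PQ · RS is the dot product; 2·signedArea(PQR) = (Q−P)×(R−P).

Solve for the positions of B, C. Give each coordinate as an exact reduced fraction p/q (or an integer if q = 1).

1. B_x = -2  [ED ∥ BA ∩ DA ∥ EB]
2. B_y = 6  [ED ∥ BA ∩ DA ∥ EB]
   → B = (-2, 6)
3. C_x = 235/97  [A, E, C are collinear ∩ BC ⟂ AE]
4. C_y = 417/97  [A, E, C are collinear ∩ BC ⟂ AE]
   → C = (235/97, 417/97)

B = (-2, 6)
C = (235/97, 417/97)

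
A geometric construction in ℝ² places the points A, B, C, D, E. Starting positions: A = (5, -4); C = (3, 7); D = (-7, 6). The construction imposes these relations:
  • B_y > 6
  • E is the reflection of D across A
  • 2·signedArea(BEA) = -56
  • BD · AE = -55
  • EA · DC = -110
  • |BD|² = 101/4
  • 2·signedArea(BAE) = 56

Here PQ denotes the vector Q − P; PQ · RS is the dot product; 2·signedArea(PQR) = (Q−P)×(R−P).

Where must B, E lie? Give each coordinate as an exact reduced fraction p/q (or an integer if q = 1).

1. E_x = 17  [E is the reflection of D across A]
2. E_y = -14  [E is the reflection of D across A]
   → E = (17, -14)
3. B_x = -2  [2·signedArea(BAE) = 56 ∩ BD · AE = -55]
4. B_y = 13/2  [2·signedArea(BAE) = 56 ∩ BD · AE = -55]
   → B = (-2, 13/2)

B = (-2, 13/2)
E = (17, -14)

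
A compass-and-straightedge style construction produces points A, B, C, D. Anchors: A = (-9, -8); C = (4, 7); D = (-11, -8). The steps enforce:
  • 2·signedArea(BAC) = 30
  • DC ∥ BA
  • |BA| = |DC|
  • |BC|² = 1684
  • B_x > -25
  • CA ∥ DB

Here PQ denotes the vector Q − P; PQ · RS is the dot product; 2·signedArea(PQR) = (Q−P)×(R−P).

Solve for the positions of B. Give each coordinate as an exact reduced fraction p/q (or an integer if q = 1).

1. B_x = -24  [DC ∥ BA ∩ CA ∥ DB]
2. B_y = -23  [DC ∥ BA ∩ CA ∥ DB]
   → B = (-24, -23)

B = (-24, -23)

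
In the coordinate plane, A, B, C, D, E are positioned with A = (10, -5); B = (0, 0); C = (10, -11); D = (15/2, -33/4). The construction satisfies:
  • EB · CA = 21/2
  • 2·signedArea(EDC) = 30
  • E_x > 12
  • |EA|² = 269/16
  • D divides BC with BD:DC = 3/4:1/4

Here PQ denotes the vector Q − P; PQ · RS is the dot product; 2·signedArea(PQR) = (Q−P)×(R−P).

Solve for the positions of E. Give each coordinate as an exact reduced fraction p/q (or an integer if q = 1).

1. E_x = 25/2  [EB · CA = 21/2 ∩ 2·signedArea(EDC) = 30]
2. E_y = -7/4  [EB · CA = 21/2 ∩ 2·signedArea(EDC) = 30]
   → E = (25/2, -7/4)

E = (25/2, -7/4)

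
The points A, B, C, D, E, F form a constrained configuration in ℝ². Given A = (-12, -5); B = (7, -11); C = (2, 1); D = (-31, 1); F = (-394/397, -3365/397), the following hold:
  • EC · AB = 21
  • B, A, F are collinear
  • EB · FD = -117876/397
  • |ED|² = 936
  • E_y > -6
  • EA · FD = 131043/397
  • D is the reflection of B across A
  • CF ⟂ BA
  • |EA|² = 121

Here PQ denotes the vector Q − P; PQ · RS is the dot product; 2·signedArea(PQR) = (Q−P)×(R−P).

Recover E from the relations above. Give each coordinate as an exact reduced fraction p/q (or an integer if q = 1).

E = (-1, -5)

1. E_x = -1  [line -19·x + 6·y + 11 = 0 ∩ |ED|² = 936]
2. E_y = -5  [line -19·x + 6·y + 11 = 0 ∩ |ED|² = 936]
   → E = (-1, -5)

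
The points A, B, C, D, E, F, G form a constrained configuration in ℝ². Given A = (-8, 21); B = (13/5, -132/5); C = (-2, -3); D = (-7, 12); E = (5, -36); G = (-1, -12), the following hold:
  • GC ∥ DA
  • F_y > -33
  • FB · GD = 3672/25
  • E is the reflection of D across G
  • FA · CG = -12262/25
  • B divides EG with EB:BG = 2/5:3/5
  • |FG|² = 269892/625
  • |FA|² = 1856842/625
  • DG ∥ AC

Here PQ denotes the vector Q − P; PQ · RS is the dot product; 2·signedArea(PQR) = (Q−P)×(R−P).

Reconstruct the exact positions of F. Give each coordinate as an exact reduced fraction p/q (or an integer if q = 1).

1. F_x = 101/25  [FA · CG = -12262/25 ∩ FB · GD = 3672/25]
2. F_y = -804/25  [FA · CG = -12262/25 ∩ FB · GD = 3672/25]
   → F = (101/25, -804/25)

F = (101/25, -804/25)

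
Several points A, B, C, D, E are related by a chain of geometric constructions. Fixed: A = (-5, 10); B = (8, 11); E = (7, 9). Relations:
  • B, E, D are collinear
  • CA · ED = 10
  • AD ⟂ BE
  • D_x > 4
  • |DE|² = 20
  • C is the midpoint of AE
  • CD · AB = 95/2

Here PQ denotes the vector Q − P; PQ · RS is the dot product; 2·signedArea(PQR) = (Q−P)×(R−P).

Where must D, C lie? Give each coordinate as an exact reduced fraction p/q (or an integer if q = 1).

1. D_x = 5  [B, E, D are collinear ∩ AD ⟂ BE]
2. D_y = 5  [B, E, D are collinear ∩ AD ⟂ BE]
   → D = (5, 5)
3. C_x = 1  [C is the midpoint of AE]
4. C_y = 19/2  [C is the midpoint of AE]
   → C = (1, 19/2)

C = (1, 19/2)
D = (5, 5)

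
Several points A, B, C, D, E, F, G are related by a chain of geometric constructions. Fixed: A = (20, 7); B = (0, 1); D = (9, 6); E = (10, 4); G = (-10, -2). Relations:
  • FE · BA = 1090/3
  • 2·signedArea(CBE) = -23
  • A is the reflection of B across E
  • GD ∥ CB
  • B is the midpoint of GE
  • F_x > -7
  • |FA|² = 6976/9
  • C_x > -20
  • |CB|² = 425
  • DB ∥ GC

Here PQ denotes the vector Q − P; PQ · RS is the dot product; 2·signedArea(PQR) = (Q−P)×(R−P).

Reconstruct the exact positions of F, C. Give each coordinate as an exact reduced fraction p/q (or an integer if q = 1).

C = (-19, -7)
F = (-20/3, -1)

1. F_x = -20/3  [line -20·x + -6·y + -418/3 = 0 ∩ |FA|² = 6976/9]
2. F_y = -1  [line -20·x + -6·y + -418/3 = 0 ∩ |FA|² = 6976/9]
   → F = (-20/3, -1)
3. C_x = -19  [GD ∥ CB ∩ DB ∥ GC]
4. C_y = -7  [GD ∥ CB ∩ DB ∥ GC]
   → C = (-19, -7)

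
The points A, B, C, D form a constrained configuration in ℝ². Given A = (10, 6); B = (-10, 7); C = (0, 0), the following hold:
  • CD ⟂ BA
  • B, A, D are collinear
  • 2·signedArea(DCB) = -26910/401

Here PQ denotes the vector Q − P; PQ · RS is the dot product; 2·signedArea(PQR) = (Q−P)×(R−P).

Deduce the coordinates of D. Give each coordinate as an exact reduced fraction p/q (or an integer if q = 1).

1. D_x = 130/401  [B, A, D are collinear ∩ CD ⟂ BA]
2. D_y = 2600/401  [B, A, D are collinear ∩ CD ⟂ BA]
   → D = (130/401, 2600/401)

D = (130/401, 2600/401)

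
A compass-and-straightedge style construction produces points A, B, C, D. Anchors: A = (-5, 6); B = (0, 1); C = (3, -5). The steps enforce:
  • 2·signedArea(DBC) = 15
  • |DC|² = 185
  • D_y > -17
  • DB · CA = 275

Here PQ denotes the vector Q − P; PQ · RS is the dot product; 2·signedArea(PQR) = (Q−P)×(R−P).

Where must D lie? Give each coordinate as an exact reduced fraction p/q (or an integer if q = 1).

D = (11, -16)

1. D_x = 11  [2·signedArea(DBC) = 15 ∩ DB · CA = 275]
2. D_y = -16  [2·signedArea(DBC) = 15 ∩ DB · CA = 275]
   → D = (11, -16)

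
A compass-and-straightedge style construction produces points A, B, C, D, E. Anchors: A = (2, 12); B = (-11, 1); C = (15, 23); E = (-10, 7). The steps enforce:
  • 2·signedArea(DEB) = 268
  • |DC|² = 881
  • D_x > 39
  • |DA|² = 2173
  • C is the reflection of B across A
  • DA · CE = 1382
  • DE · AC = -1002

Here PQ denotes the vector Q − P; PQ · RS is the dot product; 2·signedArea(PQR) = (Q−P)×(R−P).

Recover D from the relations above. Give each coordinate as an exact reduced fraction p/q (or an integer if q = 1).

D = (40, 39)

1. D_x = 40  [DA · CE = 1382 ∩ DE · AC = -1002]
2. D_y = 39  [DA · CE = 1382 ∩ DE · AC = -1002]
   → D = (40, 39)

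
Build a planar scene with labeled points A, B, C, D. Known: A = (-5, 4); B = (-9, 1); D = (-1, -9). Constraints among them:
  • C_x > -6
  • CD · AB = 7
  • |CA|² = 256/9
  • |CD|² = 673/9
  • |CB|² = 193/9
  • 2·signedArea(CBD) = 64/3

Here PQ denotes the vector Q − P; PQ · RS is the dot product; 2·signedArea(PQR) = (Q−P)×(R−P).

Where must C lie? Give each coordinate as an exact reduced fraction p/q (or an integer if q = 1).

1. C_x = -5  [CD · AB = 7 ∩ 2·signedArea(CBD) = 64/3]
2. C_y = -4/3  [CD · AB = 7 ∩ 2·signedArea(CBD) = 64/3]
   → C = (-5, -4/3)

C = (-5, -4/3)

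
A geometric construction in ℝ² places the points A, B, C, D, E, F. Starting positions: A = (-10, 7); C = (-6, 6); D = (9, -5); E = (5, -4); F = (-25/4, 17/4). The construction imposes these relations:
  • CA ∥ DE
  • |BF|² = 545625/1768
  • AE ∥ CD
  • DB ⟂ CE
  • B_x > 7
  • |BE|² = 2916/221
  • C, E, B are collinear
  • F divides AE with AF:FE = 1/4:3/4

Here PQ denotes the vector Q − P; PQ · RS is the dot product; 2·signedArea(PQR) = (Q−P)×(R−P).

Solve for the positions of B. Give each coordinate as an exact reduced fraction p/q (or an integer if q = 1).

B = (1699/221, -1424/221)

1. B_x = 1699/221  [C, E, B are collinear ∩ DB ⟂ CE]
2. B_y = -1424/221  [C, E, B are collinear ∩ DB ⟂ CE]
   → B = (1699/221, -1424/221)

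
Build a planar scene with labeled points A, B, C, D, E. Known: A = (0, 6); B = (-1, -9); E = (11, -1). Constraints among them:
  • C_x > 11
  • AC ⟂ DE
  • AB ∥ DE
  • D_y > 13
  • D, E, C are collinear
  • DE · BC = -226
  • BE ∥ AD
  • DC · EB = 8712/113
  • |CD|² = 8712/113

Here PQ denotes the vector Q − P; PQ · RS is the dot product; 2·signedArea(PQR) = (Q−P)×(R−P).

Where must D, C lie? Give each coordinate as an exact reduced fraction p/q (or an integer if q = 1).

C = (1290/113, 592/113)
D = (12, 14)

1. D_x = 12  [AB ∥ DE ∩ BE ∥ AD]
2. D_y = 14  [AB ∥ DE ∩ BE ∥ AD]
   → D = (12, 14)
3. C_x = 1290/113  [D, E, C are collinear ∩ AC ⟂ DE]
4. C_y = 592/113  [D, E, C are collinear ∩ AC ⟂ DE]
   → C = (1290/113, 592/113)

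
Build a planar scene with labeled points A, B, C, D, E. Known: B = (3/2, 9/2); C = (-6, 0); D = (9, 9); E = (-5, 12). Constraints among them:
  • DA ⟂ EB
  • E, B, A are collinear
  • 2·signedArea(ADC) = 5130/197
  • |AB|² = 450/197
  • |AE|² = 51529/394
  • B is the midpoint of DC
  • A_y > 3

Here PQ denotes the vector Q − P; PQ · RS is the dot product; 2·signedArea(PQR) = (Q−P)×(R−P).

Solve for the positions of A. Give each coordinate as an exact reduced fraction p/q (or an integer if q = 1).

A = (981/394, 1323/394)

1. A_x = 981/394  [E, B, A are collinear ∩ DA ⟂ EB]
2. A_y = 1323/394  [E, B, A are collinear ∩ DA ⟂ EB]
   → A = (981/394, 1323/394)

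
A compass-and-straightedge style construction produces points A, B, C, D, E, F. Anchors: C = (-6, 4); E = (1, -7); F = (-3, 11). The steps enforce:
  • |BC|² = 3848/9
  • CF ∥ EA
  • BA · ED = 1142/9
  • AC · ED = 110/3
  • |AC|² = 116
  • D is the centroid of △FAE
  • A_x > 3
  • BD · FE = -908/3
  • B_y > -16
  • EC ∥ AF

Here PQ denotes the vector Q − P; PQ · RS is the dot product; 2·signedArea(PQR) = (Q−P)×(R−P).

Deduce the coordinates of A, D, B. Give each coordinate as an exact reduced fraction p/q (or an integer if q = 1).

A = (4, 0)
B = (4/3, -46/3)
D = (2/3, 4/3)

1. A_x = 4  [EC ∥ AF ∩ CF ∥ EA]
2. A_y = 0  [EC ∥ AF ∩ CF ∥ EA]
   → A = (4, 0)
3. D_x = 2/3  [D is the centroid of △FAE]
4. D_y = 4/3  [D is the centroid of △FAE]
   → D = (2/3, 4/3)
5. B_x = 4/3  [BA · ED = 1142/9 ∩ BD · FE = -908/3]
6. B_y = -46/3  [BA · ED = 1142/9 ∩ BD · FE = -908/3]
   → B = (4/3, -46/3)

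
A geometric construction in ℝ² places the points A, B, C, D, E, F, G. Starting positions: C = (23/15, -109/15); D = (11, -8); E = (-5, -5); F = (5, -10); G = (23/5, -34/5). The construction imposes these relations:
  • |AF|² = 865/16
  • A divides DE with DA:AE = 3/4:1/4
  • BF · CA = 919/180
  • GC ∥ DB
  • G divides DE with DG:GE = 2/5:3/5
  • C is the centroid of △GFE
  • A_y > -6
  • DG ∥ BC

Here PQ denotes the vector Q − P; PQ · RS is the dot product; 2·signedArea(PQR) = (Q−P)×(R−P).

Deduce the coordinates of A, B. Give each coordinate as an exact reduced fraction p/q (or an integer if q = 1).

1. A_x = -1  [A divides DE with DA:AE = 3/4:1/4]
2. A_y = -23/4  [A divides DE with DA:AE = 3/4:1/4]
   → A = (-1, -23/4)
3. B_x = 119/15  [DG ∥ BC ∩ GC ∥ DB]
4. B_y = -127/15  [DG ∥ BC ∩ GC ∥ DB]
   → B = (119/15, -127/15)

A = (-1, -23/4)
B = (119/15, -127/15)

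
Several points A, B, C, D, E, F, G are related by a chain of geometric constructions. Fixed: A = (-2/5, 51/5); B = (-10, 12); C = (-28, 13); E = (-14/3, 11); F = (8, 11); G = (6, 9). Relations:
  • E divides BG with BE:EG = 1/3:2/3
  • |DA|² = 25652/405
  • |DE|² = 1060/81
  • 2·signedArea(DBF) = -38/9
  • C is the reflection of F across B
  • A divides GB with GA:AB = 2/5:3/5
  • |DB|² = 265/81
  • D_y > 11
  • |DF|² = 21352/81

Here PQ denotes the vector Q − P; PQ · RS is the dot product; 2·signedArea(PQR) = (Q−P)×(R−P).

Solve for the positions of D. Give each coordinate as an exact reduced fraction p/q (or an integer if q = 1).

D = (-74/9, 35/3)

1. D_x = -74/9  [line 1·x + 18·y + -1816/9 = 0 ∩ |DF|² = 21352/81]
2. D_y = 35/3  [line 1·x + 18·y + -1816/9 = 0 ∩ |DF|² = 21352/81]
   → D = (-74/9, 35/3)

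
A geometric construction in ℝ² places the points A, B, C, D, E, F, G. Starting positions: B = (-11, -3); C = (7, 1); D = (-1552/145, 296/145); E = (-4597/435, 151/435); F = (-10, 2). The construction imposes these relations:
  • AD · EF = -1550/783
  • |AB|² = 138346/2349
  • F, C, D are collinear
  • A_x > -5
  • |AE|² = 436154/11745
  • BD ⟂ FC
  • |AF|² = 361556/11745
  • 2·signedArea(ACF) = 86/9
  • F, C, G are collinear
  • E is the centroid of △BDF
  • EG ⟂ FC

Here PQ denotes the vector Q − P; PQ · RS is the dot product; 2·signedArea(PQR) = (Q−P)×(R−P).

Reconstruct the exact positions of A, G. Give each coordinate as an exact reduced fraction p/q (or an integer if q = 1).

1. A_x = -5902/1305  [AD · EF = -1550/783 ∩ 2·signedArea(ACF) = 86/9]
2. A_y = 1456/1305  [AD · EF = -1550/783 ∩ 2·signedArea(ACF) = 86/9]
   → A = (-5902/1305, 1456/1305)
3. G_x = -1518/145  [F, C, G are collinear ∩ EG ⟂ FC]
4. G_y = 294/145  [F, C, G are collinear ∩ EG ⟂ FC]
   → G = (-1518/145, 294/145)

A = (-5902/1305, 1456/1305)
G = (-1518/145, 294/145)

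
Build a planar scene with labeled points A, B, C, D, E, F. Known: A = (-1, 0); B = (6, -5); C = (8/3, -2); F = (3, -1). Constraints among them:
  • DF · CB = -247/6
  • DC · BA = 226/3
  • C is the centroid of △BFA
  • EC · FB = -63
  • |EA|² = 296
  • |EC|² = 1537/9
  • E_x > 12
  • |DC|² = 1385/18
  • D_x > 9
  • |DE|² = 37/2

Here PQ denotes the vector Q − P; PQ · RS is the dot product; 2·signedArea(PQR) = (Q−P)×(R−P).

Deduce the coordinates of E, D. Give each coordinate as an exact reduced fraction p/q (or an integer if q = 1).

D = (19/2, -15/2)
E = (13, -10)

1. E_x = 13  [line -3·x + 4·y + 79 = 0 ∩ |EA|² = 296]
2. E_y = -10  [line -3·x + 4·y + 79 = 0 ∩ |EA|² = 296]
   → E = (13, -10)
3. D_x = 19/2  [DF · CB = -247/6 ∩ DC · BA = 226/3]
4. D_y = -15/2  [DF · CB = -247/6 ∩ DC · BA = 226/3]
   → D = (19/2, -15/2)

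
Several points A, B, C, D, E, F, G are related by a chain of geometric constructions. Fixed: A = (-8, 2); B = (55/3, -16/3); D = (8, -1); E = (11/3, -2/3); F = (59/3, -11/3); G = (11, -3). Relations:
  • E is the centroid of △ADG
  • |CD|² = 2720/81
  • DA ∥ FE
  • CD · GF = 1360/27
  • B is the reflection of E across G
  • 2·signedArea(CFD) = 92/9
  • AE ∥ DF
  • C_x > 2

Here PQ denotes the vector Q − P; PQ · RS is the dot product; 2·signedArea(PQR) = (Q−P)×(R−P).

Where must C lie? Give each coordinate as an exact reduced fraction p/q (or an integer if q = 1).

1. C_x = 20/9  [2·signedArea(CFD) = 92/9 ∩ CD · GF = 1360/27]
2. C_y = -5/9  [2·signedArea(CFD) = 92/9 ∩ CD · GF = 1360/27]
   → C = (20/9, -5/9)

C = (20/9, -5/9)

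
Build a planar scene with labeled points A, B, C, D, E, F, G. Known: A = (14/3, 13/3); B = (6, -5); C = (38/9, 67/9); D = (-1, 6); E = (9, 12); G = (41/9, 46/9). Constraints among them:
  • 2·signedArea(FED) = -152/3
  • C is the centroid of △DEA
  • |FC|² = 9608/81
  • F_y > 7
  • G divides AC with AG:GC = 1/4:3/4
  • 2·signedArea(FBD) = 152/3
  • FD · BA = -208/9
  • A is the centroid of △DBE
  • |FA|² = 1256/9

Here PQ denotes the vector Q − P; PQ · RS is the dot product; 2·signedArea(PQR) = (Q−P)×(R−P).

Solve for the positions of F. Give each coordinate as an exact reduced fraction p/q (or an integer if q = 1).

1. F_x = -20/3  [2·signedArea(FED) = -152/3 ∩ FD · BA = -208/9]
2. F_y = 23/3  [2·signedArea(FED) = -152/3 ∩ FD · BA = -208/9]
   → F = (-20/3, 23/3)

F = (-20/3, 23/3)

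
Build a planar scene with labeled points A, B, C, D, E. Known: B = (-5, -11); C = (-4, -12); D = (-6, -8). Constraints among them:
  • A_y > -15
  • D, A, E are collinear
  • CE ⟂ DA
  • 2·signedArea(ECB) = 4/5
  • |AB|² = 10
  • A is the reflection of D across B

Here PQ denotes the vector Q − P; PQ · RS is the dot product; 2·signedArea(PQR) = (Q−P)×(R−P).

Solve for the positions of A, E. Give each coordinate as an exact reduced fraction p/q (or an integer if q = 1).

A = (-4, -14)
E = (-23/5, -61/5)

1. A_x = -4  [A is the reflection of D across B]
2. A_y = -14  [A is the reflection of D across B]
   → A = (-4, -14)
3. E_x = -23/5  [D, A, E are collinear ∩ CE ⟂ DA]
4. E_y = -61/5  [D, A, E are collinear ∩ CE ⟂ DA]
   → E = (-23/5, -61/5)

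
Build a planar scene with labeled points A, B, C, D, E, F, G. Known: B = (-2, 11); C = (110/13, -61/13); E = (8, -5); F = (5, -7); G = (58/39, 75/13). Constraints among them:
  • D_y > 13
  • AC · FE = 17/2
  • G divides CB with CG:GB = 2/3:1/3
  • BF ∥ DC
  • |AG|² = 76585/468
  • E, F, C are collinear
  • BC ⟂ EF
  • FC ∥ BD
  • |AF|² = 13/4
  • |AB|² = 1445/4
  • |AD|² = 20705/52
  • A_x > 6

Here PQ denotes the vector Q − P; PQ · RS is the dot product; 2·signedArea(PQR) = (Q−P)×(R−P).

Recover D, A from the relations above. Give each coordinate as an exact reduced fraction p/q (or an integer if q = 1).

1. D_x = 19/13  [BF ∥ DC ∩ FC ∥ BD]
2. D_y = 173/13  [BF ∥ DC ∩ FC ∥ BD]
   → D = (19/13, 173/13)
3. A_x = 13/2  [line -3·x + -2·y + 15/2 = 0 ∩ |AD|² = 20705/52]
4. A_y = -6  [line -3·x + -2·y + 15/2 = 0 ∩ |AD|² = 20705/52]
   → A = (13/2, -6)

A = (13/2, -6)
D = (19/13, 173/13)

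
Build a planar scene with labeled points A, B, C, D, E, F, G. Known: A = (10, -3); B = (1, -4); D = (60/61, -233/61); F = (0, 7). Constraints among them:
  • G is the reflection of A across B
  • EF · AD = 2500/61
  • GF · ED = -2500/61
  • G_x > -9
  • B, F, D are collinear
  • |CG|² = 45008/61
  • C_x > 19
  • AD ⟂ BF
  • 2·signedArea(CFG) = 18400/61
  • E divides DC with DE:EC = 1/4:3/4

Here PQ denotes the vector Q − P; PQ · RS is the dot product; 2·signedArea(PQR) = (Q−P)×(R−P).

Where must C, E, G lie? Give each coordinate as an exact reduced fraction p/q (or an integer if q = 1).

1. G_x = -8  [G is the reflection of A across B]
2. G_y = -5  [G is the reflection of A across B]
   → G = (-8, -5)
3. C_x = 1160/61  [line 12·x + -8·y + -14984/61 = 0 ∩ |CG|² = 45008/61]
4. C_y = -133/61  [line 12·x + -8·y + -14984/61 = 0 ∩ |CG|² = 45008/61]
   → C = (1160/61, -133/61)
5. E_x = 335/61  [E divides DC with DE:EC = 1/4:3/4]
6. E_y = -208/61  [E divides DC with DE:EC = 1/4:3/4]
   → E = (335/61, -208/61)

C = (1160/61, -133/61)
E = (335/61, -208/61)
G = (-8, -5)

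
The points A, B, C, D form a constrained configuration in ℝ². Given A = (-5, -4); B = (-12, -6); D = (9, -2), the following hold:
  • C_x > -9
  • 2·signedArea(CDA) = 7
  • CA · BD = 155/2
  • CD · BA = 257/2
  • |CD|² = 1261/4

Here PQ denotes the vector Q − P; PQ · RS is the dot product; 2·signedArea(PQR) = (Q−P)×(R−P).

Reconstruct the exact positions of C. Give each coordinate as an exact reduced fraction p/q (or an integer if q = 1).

C = (-17/2, -5)

1. C_x = -17/2  [2·signedArea(CDA) = 7 ∩ CA · BD = 155/2]
2. C_y = -5  [2·signedArea(CDA) = 7 ∩ CA · BD = 155/2]
   → C = (-17/2, -5)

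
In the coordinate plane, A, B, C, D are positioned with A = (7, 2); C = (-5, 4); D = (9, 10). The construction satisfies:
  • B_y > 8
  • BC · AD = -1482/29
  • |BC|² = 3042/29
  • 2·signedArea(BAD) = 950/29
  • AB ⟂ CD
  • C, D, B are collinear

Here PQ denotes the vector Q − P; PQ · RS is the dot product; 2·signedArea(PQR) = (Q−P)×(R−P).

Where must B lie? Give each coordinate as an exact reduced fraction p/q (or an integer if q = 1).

1. B_x = 128/29  [C, D, B are collinear ∩ AB ⟂ CD]
2. B_y = 233/29  [C, D, B are collinear ∩ AB ⟂ CD]
   → B = (128/29, 233/29)

B = (128/29, 233/29)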